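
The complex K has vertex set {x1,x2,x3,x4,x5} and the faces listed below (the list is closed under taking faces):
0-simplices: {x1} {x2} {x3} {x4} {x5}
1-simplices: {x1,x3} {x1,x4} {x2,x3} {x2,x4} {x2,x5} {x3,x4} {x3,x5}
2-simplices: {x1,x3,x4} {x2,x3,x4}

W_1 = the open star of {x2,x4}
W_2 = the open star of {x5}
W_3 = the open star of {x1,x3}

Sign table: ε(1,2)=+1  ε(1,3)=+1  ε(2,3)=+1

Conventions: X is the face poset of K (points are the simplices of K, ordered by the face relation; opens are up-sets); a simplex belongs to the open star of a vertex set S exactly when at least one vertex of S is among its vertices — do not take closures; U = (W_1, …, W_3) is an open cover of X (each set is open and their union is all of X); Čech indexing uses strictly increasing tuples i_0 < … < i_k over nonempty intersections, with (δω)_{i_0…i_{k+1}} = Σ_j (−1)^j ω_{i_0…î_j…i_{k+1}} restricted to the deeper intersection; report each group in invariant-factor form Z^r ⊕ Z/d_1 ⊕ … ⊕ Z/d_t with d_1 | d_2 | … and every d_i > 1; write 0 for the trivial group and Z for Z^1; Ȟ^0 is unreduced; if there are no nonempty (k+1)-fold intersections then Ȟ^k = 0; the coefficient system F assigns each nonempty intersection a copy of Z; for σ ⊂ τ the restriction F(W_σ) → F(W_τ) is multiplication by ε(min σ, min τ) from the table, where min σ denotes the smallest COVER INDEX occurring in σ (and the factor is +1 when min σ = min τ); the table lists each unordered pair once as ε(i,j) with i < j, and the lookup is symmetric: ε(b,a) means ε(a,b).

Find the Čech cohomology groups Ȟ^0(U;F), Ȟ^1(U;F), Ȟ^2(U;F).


Ȟ^0 = Z, Ȟ^1 = Z, Ȟ^2 = 0

cover nerve:
  W1={{x2},{x4},{x1,x4},{x2,x3},{x2,x4},{x2,x5},{x3,x4},{x1,x3,x4},{x2,x3,x4}} W2={{x5},{x2,x5},{x3,x5}} W3={{x1},{x3},{x1,x3},{x1,x4},{x2,x3},{x3,x4},{x3,x5},{x1,x3,x4},{x2,x3,x4}}
  W12={{x2,x5}} W13={{x1,x4},{x2,x3},{x3,x4},{x1,x3,x4},{x2,x3,x4}} W23={{x3,x5}}
C dims 3,3; δ0: rk 2, SNF 1^2
Ȟ^0: (3−2)−0=1 ⇒ Z
Ȟ^1: (3−0)−2=1 ⇒ Z
Ȟ^2: (0−0)−0=0 ⇒ 0


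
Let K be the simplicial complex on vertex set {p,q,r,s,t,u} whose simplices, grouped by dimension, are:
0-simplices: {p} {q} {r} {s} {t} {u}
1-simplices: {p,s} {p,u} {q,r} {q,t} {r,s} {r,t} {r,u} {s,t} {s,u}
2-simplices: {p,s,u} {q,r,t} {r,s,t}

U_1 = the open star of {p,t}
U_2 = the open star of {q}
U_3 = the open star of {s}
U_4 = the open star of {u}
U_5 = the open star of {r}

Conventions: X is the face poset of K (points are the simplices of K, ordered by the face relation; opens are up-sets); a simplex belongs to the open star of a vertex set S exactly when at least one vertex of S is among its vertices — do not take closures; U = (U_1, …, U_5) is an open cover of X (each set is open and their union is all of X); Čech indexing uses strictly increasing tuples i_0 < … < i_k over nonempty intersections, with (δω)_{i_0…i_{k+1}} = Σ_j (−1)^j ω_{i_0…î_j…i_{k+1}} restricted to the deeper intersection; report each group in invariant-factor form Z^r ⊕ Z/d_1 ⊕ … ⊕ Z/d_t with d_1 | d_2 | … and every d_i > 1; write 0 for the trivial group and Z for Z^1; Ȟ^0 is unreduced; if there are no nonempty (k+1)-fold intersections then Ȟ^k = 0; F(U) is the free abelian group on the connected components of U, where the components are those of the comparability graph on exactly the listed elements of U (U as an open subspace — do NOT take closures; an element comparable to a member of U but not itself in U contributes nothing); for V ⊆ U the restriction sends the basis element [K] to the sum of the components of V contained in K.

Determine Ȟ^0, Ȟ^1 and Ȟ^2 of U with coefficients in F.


intersection data:
  U1={{p},{t},{p,s},{p,u},{q,t},{r,t},{s,t},{p,s,u},{q,r,t},{r,s,t}} U2={{q},{q,r},{q,t},{q,r,t}} U3={{s},{p,s},{r,s},{s,t},{s,u},{p,s,u},{r,s,t}} U4={{u},{p,u},{r,u},{s,u},{p,s,u}} U5={{r},{q,r},{r,s},{r,t},{r,u},{q,r,t},{r,s,t}}
  U12={{q,t},{q,r,t}} U13={{p,s},{s,t},{p,s,u},{r,s,t}} U14={{p,u},{p,s,u}} U15={{r,t},{q,r,t},{r,s,t}} U25={{q,r},{q,r,t}} U34={{s,u},{p,s,u}} U35={{r,s},{r,s,t}} U45={{r,u}}
  U125={{q,r,t}} U134={{p,s,u}} U135={{r,s,t}}
components per intersection:
  U1: {{p},{p,s},{p,u},{p,s,u}} {{t},{q,t},{r,t},{s,t},{q,r,t},{r,s,t}}
  U2: {{q},{q,r},{q,t},{q,r,t}}
  U3: {{s},{p,s},{r,s},{s,t},{s,u},{p,s,u},{r,s,t}}
  U4: {{u},{p,u},{r,u},{s,u},{p,s,u}}
  U5: {{r},{q,r},{r,s},{r,t},{r,u},{q,r,t},{r,s,t}}
  U12: {{q,t},{q,r,t}}
  U13: {{p,s},{p,s,u}} {{s,t},{r,s,t}}
  U14: {{p,u},{p,s,u}}
  U15: {{r,t},{q,r,t},{r,s,t}}
  U25: {{q,r},{q,r,t}}
  U34: {{s,u},{p,s,u}}
  U35: {{r,s},{r,s,t}}
  U45: {{r,u}}
  U125: {{q,r,t}}
  U134: {{p,s,u}}
  U135: {{r,s,t}}
C dims 6,9,3; δ0: rk 5, SNF 1^5; δ1: rk 3, SNF 1^3
Ȟ^0 = (6 − 5) − 0 = 1, so Ȟ^0 ≅ Z
Ȟ^1 = (9 − 3) − 5 = 1, so Ȟ^1 ≅ Z
Ȟ^2 = (3 − 0) − 3 = 0, so Ȟ^2 ≅ 0

Ȟ^0 ≅ Z, Ȟ^1 ≅ Z, Ȟ^2 ≅ 0


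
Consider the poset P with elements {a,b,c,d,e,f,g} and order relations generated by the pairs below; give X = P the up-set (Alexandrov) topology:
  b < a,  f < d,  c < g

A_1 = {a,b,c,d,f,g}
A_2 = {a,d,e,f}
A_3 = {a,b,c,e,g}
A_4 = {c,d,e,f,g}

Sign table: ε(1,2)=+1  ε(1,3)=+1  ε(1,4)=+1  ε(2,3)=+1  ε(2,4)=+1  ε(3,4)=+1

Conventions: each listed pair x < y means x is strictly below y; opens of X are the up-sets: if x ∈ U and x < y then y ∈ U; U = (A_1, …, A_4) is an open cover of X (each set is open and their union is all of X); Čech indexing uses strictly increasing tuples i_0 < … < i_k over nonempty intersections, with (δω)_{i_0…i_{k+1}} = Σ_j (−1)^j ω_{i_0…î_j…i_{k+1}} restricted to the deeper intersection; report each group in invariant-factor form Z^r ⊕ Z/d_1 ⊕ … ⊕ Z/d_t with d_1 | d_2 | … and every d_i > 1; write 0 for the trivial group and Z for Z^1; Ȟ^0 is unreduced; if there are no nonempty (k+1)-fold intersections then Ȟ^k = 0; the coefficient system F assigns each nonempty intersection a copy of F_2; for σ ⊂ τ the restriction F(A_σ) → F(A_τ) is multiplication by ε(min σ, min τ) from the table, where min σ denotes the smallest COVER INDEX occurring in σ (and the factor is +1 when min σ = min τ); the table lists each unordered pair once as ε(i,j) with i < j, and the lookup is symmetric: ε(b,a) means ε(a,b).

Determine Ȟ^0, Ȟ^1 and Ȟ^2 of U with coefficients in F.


nerve of the cover:
  A12={a,d,f} A13={a,b,c,g} A14={c,d,f,g} A23={a,e} A24={d,e,f} A34={c,e,g}
  A123={a} A124={d,f} A134={c,g} A234={e}
C dims 4,6,4; δ0: rk_F2 3; δ1: rk_F2 3
Ȟ^0 = (4 − 3) − 0 = 1, so Ȟ^0 ≅ Z/2
Ȟ^1 = (6 − 3) − 3 = 0, so Ȟ^1 ≅ 0
Ȟ^2 = (4 − 0) − 3 = 1, so Ȟ^2 ≅ Z/2

Ȟ^0 = Z/2; Ȟ^1 = 0; Ȟ^2 = Z/2


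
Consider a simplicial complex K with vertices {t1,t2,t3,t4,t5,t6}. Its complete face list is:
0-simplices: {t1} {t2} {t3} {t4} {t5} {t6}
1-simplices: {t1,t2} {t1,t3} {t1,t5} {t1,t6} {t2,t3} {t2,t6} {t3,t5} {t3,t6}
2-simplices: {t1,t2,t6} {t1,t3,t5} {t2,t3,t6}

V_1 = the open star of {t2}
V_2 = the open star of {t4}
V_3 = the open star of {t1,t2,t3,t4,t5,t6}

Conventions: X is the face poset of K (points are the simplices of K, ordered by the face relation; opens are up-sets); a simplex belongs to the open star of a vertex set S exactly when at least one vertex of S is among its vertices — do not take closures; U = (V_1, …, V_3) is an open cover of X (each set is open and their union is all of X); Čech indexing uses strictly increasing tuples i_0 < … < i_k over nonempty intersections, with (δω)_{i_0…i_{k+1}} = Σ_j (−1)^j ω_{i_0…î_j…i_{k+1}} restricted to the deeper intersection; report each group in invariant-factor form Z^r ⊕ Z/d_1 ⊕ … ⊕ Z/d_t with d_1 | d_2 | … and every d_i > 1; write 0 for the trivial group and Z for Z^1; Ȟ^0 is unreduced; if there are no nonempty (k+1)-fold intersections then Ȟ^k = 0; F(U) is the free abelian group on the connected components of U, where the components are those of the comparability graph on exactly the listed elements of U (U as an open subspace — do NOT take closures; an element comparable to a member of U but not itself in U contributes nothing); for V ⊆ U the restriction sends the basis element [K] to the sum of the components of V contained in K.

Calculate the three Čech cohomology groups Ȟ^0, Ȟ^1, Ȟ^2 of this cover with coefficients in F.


Ȟ^0 ≅ Z^2, Ȟ^1 ≅ 0, Ȟ^2 ≅ 0

nonempty intersections:
  V1={{t2},{t1,t2},{t2,t3},{t2,t6},{t1,t2,t6},{t2,t3,t6}} V2={{t4}} V3={{t1},{t2},{t3},{t4},{t5},{t6},{t1,t2},{t1,t3},{t1,t5},{t1,t6},{t2,t3},{t2,t6},{t3,t5},{t3,t6},{t1,t2,t6},{t1,t3,t5},{t2,t3,t6}}
  V13={{t2},{t1,t2},{t2,t3},{t2,t6},{t1,t2,t6},{t2,t3,t6}} V23={{t4}}
components per intersection:
  V1: {{t2},{t1,t2},{t2,t3},{t2,t6},{t1,t2,t6},{t2,t3,t6}}
  V2: {{t4}}
  V3: {{t1},{t2},{t3},{t5},{t6},{t1,t2},{t1,t3},{t1,t5},{t1,t6},{t2,t3},{t2,t6},{t3,t5},{t3,t6},{t1,t2,t6},{t1,t3,t5},{t2,t3,t6}} {{t4}}
  V13: {{t2},{t1,t2},{t2,t3},{t2,t6},{t1,t2,t6},{t2,t3,t6}}
  V23: {{t4}}
C dims 4,2; δ0: rk 2, SNF 1^2
Ȟ^0: (4−2)−0=2 ⇒ Z^2
Ȟ^1: (2−0)−2=0 ⇒ 0
Ȟ^2: (0−0)−0=0 ⇒ 0


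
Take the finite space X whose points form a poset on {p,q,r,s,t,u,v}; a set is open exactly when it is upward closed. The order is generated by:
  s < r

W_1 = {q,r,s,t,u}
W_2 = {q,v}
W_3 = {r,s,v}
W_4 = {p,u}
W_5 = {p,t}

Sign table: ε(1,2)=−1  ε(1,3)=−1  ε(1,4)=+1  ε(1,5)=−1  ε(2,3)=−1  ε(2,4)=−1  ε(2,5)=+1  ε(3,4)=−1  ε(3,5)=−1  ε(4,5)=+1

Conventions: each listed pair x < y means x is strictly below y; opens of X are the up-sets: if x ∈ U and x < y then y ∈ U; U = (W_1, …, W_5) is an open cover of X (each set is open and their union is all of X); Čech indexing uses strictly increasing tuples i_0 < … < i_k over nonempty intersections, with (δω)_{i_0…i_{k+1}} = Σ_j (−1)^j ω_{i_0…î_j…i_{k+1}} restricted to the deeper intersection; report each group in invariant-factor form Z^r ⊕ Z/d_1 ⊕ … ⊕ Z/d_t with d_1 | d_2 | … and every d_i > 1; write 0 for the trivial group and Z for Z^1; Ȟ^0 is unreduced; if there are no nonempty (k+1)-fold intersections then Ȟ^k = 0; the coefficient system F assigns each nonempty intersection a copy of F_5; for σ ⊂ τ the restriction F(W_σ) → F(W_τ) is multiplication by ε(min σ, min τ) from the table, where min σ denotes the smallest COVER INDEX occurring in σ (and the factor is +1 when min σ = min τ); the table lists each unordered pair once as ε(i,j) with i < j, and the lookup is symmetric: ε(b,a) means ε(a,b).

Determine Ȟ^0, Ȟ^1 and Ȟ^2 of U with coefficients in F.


Ȟ^0 = 0; Ȟ^1 = Z/5; Ȟ^2 = 0

nonempty overlaps:
  W12={q} W13={r,s} W14={u} W15={t} W23={v} W45={p}
C dims 5,6; δ0: rk_F5 5
degree 0: 5−5−0 = 0 → Ȟ^0 ≅ 0
degree 1: 6−0−5 = 1 → Ȟ^1 ≅ Z/5
degree 2: 0−0−0 = 0 → Ȟ^2 ≅ 0


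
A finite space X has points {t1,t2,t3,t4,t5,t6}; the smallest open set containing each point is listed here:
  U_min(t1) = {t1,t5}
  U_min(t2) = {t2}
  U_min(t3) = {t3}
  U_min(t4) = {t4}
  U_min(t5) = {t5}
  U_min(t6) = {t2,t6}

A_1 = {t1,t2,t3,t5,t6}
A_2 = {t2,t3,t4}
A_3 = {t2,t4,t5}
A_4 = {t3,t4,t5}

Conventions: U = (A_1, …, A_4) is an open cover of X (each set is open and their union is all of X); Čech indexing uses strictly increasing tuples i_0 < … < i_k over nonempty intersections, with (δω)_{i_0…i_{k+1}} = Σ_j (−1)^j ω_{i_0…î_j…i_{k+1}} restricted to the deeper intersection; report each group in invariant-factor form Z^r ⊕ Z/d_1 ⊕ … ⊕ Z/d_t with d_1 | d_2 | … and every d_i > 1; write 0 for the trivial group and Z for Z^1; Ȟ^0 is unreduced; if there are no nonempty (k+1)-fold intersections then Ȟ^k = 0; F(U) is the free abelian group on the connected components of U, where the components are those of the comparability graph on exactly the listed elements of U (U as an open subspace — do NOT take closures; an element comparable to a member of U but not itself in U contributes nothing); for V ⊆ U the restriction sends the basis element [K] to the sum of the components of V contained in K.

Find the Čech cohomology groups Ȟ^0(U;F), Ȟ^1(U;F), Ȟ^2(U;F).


nerve of the cover:
  A12={t2,t3} A13={t2,t5} A14={t3,t5} A23={t2,t4} A24={t3,t4} A34={t4,t5}
  A123={t2} A124={t3} A134={t5} A234={t4}
components per intersection:
  A1: {t1,t5} {t2,t6} {t3}
  A2: {t2} {t3} {t4}
  A3: {t2} {t4} {t5}
  A4: {t3} {t4} {t5}
  A12: {t2} {t3}
  A13: {t2} {t5}
  A14: {t3} {t5}
  A23: {t2} {t4}
  A24: {t3} {t4}
  A34: {t4} {t5}
  A123: {t2}
  A124: {t3}
  A134: {t5}
  A234: {t4}
C dims 12,12,4; δ0: rk 8, SNF 1^8; δ1: rk 4, SNF 1^4
Ȟ^0 = (12 − 8) − 0 = 4, so Ȟ^0 ≅ Z^4
Ȟ^1 = (12 − 4) − 8 = 0, so Ȟ^1 ≅ 0
Ȟ^2 = (4 − 0) − 4 = 0, so Ȟ^2 ≅ 0

Ȟ^0 = Z^4,  Ȟ^1 = 0,  Ȟ^2 = 0


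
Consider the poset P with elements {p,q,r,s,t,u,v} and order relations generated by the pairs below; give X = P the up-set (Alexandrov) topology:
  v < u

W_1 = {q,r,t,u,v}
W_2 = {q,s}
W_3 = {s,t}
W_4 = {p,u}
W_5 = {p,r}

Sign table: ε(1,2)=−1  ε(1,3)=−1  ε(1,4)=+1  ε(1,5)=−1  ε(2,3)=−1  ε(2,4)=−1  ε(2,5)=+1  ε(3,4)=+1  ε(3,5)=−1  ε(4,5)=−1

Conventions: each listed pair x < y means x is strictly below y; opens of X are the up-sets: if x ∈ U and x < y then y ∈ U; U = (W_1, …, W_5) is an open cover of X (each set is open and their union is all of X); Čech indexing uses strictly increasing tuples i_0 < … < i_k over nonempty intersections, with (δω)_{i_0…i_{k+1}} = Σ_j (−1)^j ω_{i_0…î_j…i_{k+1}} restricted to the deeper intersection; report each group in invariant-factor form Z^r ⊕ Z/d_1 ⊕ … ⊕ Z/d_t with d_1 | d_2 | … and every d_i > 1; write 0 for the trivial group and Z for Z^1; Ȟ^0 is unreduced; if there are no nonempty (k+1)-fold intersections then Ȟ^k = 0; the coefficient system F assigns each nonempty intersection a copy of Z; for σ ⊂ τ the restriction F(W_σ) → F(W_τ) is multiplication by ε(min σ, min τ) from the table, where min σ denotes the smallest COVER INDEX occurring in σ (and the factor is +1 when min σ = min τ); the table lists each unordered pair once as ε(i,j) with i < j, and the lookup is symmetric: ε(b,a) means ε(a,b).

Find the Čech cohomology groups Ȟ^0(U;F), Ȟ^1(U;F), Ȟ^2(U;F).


nonempty overlaps:
  W12={q} W13={t} W14={u} W15={r} W23={s} W45={p}
C dims 5,6; δ0: rk 5, SNF 1^4·2
degree 0: 5−5−0 = 0 → Ȟ^0 ≅ 0
degree 1: 6−0−5 = 1 plus torsion [2] → Ȟ^1 ≅ Z ⊕ Z/2
degree 2: 0−0−0 = 0 → Ȟ^2 ≅ 0

Ȟ^0 ≅ 0; Ȟ^1 ≅ Z ⊕ Z/2; Ȟ^2 ≅ 0


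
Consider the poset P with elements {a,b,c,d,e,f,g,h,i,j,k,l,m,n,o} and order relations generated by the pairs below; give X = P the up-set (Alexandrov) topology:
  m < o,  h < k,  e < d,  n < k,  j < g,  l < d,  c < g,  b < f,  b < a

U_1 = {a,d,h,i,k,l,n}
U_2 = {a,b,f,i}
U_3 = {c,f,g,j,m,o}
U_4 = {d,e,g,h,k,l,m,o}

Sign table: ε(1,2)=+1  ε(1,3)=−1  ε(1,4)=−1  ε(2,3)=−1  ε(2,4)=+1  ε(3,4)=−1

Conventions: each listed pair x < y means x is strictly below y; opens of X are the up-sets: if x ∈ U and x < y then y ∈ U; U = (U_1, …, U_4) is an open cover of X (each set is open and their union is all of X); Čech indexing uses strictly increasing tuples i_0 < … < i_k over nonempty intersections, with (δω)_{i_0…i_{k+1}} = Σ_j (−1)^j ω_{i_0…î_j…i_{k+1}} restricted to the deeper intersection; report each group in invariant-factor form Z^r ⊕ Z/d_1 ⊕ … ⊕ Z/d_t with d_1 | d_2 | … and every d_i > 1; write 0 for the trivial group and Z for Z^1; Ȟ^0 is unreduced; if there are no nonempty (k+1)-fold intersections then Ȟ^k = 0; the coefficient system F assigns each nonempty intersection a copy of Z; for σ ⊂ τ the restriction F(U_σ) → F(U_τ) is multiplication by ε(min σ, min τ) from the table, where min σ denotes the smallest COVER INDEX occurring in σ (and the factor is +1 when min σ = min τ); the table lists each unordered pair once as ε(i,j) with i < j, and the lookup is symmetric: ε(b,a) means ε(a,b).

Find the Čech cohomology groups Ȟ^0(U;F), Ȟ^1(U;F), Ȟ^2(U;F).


Ȟ^0 = 0; Ȟ^1 = Z/2; Ȟ^2 = 0

intersection data:
  U12={a,i} U14={d,h,k,l} U23={f} U34={g,m,o}
C dims 4,4; δ0: rk 4, SNF 1^3·2
Ȟ^0 = (4 − 4) − 0 = 0, so Ȟ^0 ≅ 0
Ȟ^1 = (4 − 0) − 4 = 0 plus torsion [2], so Ȟ^1 ≅ Z/2
Ȟ^2 = (0 − 0) − 0 = 0, so Ȟ^2 ≅ 0


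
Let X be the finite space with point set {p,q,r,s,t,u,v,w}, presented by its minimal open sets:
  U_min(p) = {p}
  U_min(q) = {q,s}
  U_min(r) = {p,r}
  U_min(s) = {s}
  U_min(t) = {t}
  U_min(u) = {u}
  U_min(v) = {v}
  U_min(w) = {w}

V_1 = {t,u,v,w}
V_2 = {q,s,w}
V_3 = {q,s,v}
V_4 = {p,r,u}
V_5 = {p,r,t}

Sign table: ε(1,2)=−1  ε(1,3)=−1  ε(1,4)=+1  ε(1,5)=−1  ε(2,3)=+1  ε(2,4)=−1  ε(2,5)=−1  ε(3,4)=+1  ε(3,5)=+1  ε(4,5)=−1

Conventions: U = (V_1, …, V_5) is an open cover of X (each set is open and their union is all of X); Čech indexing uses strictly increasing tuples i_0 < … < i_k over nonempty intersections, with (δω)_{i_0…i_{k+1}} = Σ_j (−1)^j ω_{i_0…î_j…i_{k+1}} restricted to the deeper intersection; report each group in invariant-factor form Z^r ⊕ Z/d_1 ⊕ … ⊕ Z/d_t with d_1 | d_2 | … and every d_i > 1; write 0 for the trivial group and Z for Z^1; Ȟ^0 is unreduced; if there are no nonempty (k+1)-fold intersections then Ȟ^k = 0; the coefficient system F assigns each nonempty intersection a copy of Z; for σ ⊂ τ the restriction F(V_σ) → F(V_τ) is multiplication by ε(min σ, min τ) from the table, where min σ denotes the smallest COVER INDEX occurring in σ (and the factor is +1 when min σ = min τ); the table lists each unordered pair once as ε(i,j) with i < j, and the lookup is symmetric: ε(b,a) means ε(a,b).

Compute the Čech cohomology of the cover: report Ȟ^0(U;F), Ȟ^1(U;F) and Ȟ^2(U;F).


Ȟ^0 ≅ Z; Ȟ^1 ≅ Z^2; Ȟ^2 ≅ 0

nerve of the cover:
  V12={w} V13={v} V14={u} V15={t} V23={q,s} V45={p,r}
C dims 5,6; δ0: rk 4, SNF 1^4
Ȟ^0 = (5 − 4) − 0 = 1, so Ȟ^0 ≅ Z
Ȟ^1 = (6 − 0) − 4 = 2, so Ȟ^1 ≅ Z^2
Ȟ^2 = (0 − 0) − 0 = 0, so Ȟ^2 ≅ 0


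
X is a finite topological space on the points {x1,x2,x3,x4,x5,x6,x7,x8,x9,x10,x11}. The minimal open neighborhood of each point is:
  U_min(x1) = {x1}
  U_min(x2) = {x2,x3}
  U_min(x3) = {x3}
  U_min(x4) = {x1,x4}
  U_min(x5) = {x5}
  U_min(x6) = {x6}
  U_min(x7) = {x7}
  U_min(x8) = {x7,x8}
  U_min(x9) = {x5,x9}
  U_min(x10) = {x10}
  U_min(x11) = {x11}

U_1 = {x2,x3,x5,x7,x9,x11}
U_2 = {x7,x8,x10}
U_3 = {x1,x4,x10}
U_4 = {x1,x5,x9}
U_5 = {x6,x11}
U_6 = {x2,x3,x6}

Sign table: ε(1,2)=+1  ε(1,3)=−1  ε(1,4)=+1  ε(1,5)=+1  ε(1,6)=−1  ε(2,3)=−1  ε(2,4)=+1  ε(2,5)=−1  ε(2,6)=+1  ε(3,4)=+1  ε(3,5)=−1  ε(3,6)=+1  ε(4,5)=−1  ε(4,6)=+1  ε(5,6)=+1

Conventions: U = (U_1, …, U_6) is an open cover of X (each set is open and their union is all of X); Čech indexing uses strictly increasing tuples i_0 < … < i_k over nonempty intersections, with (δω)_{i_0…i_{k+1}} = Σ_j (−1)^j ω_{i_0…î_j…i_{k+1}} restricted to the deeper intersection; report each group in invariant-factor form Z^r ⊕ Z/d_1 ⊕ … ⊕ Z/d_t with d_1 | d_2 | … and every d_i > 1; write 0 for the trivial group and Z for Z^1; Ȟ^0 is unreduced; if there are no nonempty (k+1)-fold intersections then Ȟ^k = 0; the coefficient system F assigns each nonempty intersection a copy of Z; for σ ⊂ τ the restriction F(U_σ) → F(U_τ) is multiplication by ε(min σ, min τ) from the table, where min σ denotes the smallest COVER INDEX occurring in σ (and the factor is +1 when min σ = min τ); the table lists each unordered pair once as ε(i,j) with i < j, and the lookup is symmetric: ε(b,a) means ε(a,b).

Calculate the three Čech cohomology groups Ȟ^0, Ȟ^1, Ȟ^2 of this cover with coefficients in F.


Ȟ^0(U;F) ≅ 0,  Ȟ^1(U;F) ≅ Z ⊕ Z/2,  Ȟ^2(U;F) ≅ 0

nerve of the cover:
  U12={x7} U14={x5,x9} U15={x11} U16={x2,x3} U23={x10} U34={x1} U56={x6}
C dims 6,7; δ0: rk 6, SNF 1^5·2
Ȟ^0 = (6 − 6) − 0 = 0, so Ȟ^0 ≅ 0
Ȟ^1 = (7 − 0) − 6 = 1 plus torsion [2], so Ȟ^1 ≅ Z ⊕ Z/2
Ȟ^2 = (0 − 0) − 0 = 0, so Ȟ^2 ≅ 0


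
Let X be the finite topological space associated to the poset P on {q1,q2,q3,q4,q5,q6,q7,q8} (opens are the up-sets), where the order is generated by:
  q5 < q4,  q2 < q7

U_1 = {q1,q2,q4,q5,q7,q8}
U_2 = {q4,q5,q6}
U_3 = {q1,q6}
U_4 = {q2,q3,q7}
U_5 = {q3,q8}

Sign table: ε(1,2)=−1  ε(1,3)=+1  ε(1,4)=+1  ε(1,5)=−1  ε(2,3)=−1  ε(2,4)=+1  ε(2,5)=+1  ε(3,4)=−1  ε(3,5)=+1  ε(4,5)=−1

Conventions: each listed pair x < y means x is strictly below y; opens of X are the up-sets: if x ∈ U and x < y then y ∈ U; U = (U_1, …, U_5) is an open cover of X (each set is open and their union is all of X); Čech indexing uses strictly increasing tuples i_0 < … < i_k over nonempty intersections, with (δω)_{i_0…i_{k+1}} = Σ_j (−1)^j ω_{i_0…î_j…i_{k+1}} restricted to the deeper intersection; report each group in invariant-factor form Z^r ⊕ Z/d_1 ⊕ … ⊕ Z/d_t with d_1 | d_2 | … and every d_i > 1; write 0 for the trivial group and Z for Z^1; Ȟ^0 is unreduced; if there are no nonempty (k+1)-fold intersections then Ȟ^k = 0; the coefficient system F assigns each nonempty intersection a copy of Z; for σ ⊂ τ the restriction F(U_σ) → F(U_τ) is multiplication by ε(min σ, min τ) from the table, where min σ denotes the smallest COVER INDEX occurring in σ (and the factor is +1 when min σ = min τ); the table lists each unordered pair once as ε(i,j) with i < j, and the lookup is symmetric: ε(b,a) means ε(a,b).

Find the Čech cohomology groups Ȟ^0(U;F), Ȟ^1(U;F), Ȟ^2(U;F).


nonempty overlaps:
  U12={q4,q5} U13={q1} U14={q2,q7} U15={q8} U23={q6} U45={q3}
C dims 5,6; δ0: rk 4, SNF 1^4
degree 0: 5−4−0 = 1 → Ȟ^0 ≅ Z
degree 1: 6−0−4 = 2 → Ȟ^1 ≅ Z^2
degree 2: 0−0−0 = 0 → Ȟ^2 ≅ 0

Ȟ^0(U;F) ≅ Z, Ȟ^1(U;F) ≅ Z^2 and Ȟ^2(U;F) ≅ 0


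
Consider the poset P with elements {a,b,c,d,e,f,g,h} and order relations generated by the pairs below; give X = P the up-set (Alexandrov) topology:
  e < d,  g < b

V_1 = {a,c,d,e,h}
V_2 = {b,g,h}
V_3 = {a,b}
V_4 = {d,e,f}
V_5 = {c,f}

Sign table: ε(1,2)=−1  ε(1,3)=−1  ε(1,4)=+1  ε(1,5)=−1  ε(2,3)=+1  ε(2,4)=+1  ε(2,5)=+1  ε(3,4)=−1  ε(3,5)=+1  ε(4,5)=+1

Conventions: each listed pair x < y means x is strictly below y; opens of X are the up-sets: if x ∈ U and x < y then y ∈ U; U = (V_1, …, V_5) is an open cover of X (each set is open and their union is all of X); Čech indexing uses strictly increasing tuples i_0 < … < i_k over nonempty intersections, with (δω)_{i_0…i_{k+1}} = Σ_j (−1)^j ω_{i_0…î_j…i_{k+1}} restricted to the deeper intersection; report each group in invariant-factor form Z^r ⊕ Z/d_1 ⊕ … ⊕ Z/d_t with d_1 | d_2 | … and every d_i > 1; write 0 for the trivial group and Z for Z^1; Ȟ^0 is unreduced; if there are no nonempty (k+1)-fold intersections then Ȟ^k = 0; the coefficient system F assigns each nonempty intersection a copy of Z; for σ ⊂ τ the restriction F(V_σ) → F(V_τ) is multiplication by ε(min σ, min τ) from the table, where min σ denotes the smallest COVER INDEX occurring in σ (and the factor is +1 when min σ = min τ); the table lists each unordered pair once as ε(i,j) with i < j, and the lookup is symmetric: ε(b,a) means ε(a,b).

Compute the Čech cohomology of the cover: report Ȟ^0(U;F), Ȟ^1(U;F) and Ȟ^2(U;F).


nerve of the cover:
  V12={h} V13={a} V14={d,e} V15={c} V23={b} V45={f}
C dims 5,6; δ0: rk 5, SNF 1^4·2
Ȟ^0 = (5 − 5) − 0 = 0, so Ȟ^0 ≅ 0
Ȟ^1 = (6 − 0) − 5 = 1 plus torsion [2], so Ȟ^1 ≅ Z ⊕ Z/2
Ȟ^2 = (0 − 0) − 0 = 0, so Ȟ^2 ≅ 0

Ȟ^0 ≅ 0,  Ȟ^1 ≅ Z ⊕ Z/2,  Ȟ^2 ≅ 0


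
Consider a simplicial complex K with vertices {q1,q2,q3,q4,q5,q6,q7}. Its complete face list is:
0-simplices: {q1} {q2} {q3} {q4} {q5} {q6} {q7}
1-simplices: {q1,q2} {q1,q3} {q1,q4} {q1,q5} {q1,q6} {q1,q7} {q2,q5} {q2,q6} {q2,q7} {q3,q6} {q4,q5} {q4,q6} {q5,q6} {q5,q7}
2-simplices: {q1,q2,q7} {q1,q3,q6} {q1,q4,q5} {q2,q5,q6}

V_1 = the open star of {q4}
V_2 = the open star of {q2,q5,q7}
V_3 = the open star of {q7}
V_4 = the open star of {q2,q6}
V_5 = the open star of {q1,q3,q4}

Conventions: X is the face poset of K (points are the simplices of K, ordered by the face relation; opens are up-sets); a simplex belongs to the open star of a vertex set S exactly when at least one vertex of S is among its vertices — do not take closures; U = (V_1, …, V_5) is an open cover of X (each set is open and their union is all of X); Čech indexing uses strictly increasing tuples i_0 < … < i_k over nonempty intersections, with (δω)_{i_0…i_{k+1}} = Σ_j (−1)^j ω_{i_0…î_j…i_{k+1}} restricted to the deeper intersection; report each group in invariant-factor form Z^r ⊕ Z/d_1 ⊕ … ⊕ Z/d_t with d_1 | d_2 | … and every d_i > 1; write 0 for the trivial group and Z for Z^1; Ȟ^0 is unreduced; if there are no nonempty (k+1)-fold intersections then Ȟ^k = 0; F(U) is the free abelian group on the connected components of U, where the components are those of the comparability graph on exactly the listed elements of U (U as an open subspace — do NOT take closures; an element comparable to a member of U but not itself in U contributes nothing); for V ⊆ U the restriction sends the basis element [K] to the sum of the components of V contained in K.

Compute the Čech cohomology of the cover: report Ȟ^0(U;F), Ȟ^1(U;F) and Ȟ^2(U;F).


nerve simplices:
  V1={{q4},{q1,q4},{q4,q5},{q4,q6},{q1,q4,q5}} V2={{q2},{q5},{q7},{q1,q2},{q1,q5},{q1,q7},{q2,q5},{q2,q6},{q2,q7},{q4,q5},{q5,q6},{q5,q7},{q1,q2,q7},{q1,q4,q5},{q2,q5,q6}} V3={{q7},{q1,q7},{q2,q7},{q5,q7},{q1,q2,q7}} V4={{q2},{q6},{q1,q2},{q1,q6},{q2,q5},{q2,q6},{q2,q7},{q3,q6},{q4,q6},{q5,q6},{q1,q2,q7},{q1,q3,q6},{q2,q5,q6}} V5={{q1},{q3},{q4},{q1,q2},{q1,q3},{q1,q4},{q1,q5},{q1,q6},{q1,q7},{q3,q6},{q4,q5},{q4,q6},{q1,q2,q7},{q1,q3,q6},{q1,q4,q5}}
  V12={{q4,q5},{q1,q4,q5}} V14={{q4,q6}} V15={{q4},{q1,q4},{q4,q5},{q4,q6},{q1,q4,q5}} V23={{q7},{q1,q7},{q2,q7},{q5,q7},{q1,q2,q7}} V24={{q2},{q1,q2},{q2,q5},{q2,q6},{q2,q7},{q5,q6},{q1,q2,q7},{q2,q5,q6}} V25={{q1,q2},{q1,q5},{q1,q7},{q4,q5},{q1,q2,q7},{q1,q4,q5}} V34={{q2,q7},{q1,q2,q7}} V35={{q1,q7},{q1,q2,q7}} V45={{q1,q2},{q1,q6},{q3,q6},{q4,q6},{q1,q2,q7},{q1,q3,q6}}
  V125={{q4,q5},{q1,q4,q5}} V145={{q4,q6}} V234={{q2,q7},{q1,q2,q7}} V235={{q1,q7},{q1,q2,q7}} V245={{q1,q2},{q1,q2,q7}} V345={{q1,q2,q7}}
  V2345={{q1,q2,q7}}
components per intersection:
  V1: {{q4},{q1,q4},{q4,q5},{q4,q6},{q1,q4,q5}}
  V2: {{q2},{q5},{q7},{q1,q2},{q1,q5},{q1,q7},{q2,q5},{q2,q6},{q2,q7},{q4,q5},{q5,q6},{q5,q7},{q1,q2,q7},{q1,q4,q5},{q2,q5,q6}}
  V3: {{q7},{q1,q7},{q2,q7},{q5,q7},{q1,q2,q7}}
  V4: {{q2},{q6},{q1,q2},{q1,q6},{q2,q5},{q2,q6},{q2,q7},{q3,q6},{q4,q6},{q5,q6},{q1,q2,q7},{q1,q3,q6},{q2,q5,q6}}
  V5: {{q1},{q3},{q4},{q1,q2},{q1,q3},{q1,q4},{q1,q5},{q1,q6},{q1,q7},{q3,q6},{q4,q5},{q4,q6},{q1,q2,q7},{q1,q3,q6},{q1,q4,q5}}
  V12: {{q4,q5},{q1,q4,q5}}
  V14: {{q4,q6}}
  V15: {{q4},{q1,q4},{q4,q5},{q4,q6},{q1,q4,q5}}
  V23: {{q7},{q1,q7},{q2,q7},{q5,q7},{q1,q2,q7}}
  V24: {{q2},{q1,q2},{q2,q5},{q2,q6},{q2,q7},{q5,q6},{q1,q2,q7},{q2,q5,q6}}
  V25: {{q1,q2},{q1,q7},{q1,q2,q7}} {{q1,q5},{q4,q5},{q1,q4,q5}}
  V34: {{q2,q7},{q1,q2,q7}}
  V35: {{q1,q7},{q1,q2,q7}}
  V45: {{q1,q2},{q1,q2,q7}} {{q1,q6},{q3,q6},{q1,q3,q6}} {{q4,q6}}
  V125: {{q4,q5},{q1,q4,q5}}
  V145: {{q4,q6}}
  V234: {{q2,q7},{q1,q2,q7}}
  V235: {{q1,q7},{q1,q2,q7}}
  V245: {{q1,q2},{q1,q2,q7}}
  V345: {{q1,q2,q7}}
  V2345: {{q1,q2,q7}}
C dims 5,12,6,1; δ0: rk 4, SNF 1^4; δ1: rk 5, SNF 1^5; δ2: rk 1, SNF 1^1
degree 0: 5−4−0 = 1 → Ȟ^0 ≅ Z
degree 1: 12−5−4 = 3 → Ȟ^1 ≅ Z^3
degree 2: 6−1−5 = 0 → Ȟ^2 ≅ 0

Ȟ^0 = Z, Ȟ^1 = Z^3, Ȟ^2 = 0


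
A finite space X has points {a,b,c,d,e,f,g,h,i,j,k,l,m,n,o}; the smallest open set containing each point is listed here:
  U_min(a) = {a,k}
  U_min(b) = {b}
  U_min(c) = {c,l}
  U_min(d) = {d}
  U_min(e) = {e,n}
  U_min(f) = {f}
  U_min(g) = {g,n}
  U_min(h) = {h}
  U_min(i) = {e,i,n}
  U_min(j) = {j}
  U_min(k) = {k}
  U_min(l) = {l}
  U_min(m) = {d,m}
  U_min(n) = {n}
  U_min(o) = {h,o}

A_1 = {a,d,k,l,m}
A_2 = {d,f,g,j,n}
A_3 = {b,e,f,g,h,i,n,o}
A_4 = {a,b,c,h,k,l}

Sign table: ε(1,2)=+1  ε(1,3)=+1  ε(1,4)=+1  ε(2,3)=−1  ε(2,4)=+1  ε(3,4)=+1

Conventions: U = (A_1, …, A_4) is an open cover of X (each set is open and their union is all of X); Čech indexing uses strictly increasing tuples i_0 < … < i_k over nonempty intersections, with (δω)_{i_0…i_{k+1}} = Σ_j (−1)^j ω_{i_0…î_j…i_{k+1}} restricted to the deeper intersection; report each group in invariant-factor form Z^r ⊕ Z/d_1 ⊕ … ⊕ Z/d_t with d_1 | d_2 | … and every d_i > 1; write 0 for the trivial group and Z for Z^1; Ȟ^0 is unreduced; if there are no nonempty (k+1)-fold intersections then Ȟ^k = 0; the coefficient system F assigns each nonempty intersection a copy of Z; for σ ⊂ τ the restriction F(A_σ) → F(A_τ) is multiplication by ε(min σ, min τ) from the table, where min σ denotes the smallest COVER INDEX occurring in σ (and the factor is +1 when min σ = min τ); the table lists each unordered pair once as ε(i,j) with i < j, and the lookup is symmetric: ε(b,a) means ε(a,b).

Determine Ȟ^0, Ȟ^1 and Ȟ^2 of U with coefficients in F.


nonempty intersections:
  A12={d} A14={a,k,l} A23={f,g,n} A34={b,h}
C dims 4,4; δ0: rk 4, SNF 1^3·2
Ȟ^0: (4−4)−0=0 ⇒ 0
Ȟ^1: (4−0)−4=0 plus torsion [2] ⇒ Z/2
Ȟ^2: (0−0)−0=0 ⇒ 0

Ȟ^0 = 0,  Ȟ^1 = Z/2,  Ȟ^2 = 0


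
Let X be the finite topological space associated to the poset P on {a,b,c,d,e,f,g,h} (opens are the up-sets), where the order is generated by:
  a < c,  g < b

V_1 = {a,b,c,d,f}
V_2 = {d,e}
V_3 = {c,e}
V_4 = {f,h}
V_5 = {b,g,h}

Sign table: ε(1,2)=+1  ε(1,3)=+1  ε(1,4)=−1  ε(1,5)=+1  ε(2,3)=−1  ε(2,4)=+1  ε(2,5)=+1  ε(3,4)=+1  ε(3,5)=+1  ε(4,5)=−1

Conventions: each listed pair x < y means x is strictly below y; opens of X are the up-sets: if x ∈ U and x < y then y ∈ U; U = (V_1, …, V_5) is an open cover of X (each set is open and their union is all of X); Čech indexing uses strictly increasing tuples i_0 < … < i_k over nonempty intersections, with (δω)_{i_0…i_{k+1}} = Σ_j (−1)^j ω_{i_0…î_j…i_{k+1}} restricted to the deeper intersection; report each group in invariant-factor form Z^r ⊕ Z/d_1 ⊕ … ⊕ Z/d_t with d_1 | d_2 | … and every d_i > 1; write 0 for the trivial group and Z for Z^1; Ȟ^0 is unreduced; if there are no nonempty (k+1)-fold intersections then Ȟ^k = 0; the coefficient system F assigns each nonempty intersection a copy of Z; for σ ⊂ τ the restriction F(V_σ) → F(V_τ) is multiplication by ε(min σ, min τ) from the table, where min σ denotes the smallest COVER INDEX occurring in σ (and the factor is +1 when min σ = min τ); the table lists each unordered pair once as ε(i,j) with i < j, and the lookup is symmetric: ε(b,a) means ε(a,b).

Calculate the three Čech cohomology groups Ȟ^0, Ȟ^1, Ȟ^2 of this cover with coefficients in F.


Ȟ^0 = 0; Ȟ^1 = Z ⊕ Z/2; Ȟ^2 = 0

cover nerve:
  V12={d} V13={c} V14={f} V15={b} V23={e} V45={h}
C dims 5,6; δ0: rk 5, SNF 1^4·2
Ȟ^0: (5−5)−0=0 ⇒ 0
Ȟ^1: (6−0)−5=1 plus torsion [2] ⇒ Z ⊕ Z/2
Ȟ^2: (0−0)−0=0 ⇒ 0


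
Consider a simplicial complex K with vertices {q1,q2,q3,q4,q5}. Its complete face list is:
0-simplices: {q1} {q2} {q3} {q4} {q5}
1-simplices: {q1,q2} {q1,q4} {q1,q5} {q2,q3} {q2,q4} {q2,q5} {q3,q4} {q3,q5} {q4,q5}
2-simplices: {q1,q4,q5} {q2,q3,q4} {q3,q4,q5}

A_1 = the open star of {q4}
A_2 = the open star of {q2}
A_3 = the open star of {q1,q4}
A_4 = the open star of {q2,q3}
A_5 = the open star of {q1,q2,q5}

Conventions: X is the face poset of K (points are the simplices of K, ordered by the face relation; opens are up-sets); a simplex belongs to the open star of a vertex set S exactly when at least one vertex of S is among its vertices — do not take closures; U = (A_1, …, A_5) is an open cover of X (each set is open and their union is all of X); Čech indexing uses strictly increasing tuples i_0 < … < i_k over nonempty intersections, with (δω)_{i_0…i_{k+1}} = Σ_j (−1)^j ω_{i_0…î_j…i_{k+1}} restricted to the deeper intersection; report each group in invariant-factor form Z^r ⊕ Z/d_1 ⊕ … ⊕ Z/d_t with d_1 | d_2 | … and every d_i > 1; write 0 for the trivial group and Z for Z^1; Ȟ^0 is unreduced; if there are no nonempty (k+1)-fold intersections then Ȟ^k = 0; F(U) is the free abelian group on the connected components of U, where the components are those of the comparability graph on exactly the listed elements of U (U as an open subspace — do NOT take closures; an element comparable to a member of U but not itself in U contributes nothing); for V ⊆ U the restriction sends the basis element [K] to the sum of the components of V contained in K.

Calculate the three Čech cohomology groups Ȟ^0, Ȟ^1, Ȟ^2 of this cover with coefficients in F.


Ȟ^0 = Z; Ȟ^1 = Z; Ȟ^2 = 0

cover nerve:
  A1={{q4},{q1,q4},{q2,q4},{q3,q4},{q4,q5},{q1,q4,q5},{q2,q3,q4},{q3,q4,q5}} A2={{q2},{q1,q2},{q2,q3},{q2,q4},{q2,q5},{q2,q3,q4}} A3={{q1},{q4},{q1,q2},{q1,q4},{q1,q5},{q2,q4},{q3,q4},{q4,q5},{q1,q4,q5},{q2,q3,q4},{q3,q4,q5}} A4={{q2},{q3},{q1,q2},{q2,q3},{q2,q4},{q2,q5},{q3,q4},{q3,q5},{q2,q3,q4},{q3,q4,q5}} A5={{q1},{q2},{q5},{q1,q2},{q1,q4},{q1,q5},{q2,q3},{q2,q4},{q2,q5},{q3,q5},{q4,q5},{q1,q4,q5},{q2,q3,q4},{q3,q4,q5}}
  A12={{q2,q4},{q2,q3,q4}} A13={{q4},{q1,q4},{q2,q4},{q3,q4},{q4,q5},{q1,q4,q5},{q2,q3,q4},{q3,q4,q5}} A14={{q2,q4},{q3,q4},{q2,q3,q4},{q3,q4,q5}} A15={{q1,q4},{q2,q4},{q4,q5},{q1,q4,q5},{q2,q3,q4},{q3,q4,q5}} A23={{q1,q2},{q2,q4},{q2,q3,q4}} A24={{q2},{q1,q2},{q2,q3},{q2,q4},{q2,q5},{q2,q3,q4}} A25={{q2},{q1,q2},{q2,q3},{q2,q4},{q2,q5},{q2,q3,q4}} A34={{q1,q2},{q2,q4},{q3,q4},{q2,q3,q4},{q3,q4,q5}} A35={{q1},{q1,q2},{q1,q4},{q1,q5},{q2,q4},{q4,q5},{q1,q4,q5},{q2,q3,q4},{q3,q4,q5}} A45={{q2},{q1,q2},{q2,q3},{q2,q4},{q2,q5},{q3,q5},{q2,q3,q4},{q3,q4,q5}}
  A123={{q2,q4},{q2,q3,q4}} A124={{q2,q4},{q2,q3,q4}} A125={{q2,q4},{q2,q3,q4}} A134={{q2,q4},{q3,q4},{q2,q3,q4},{q3,q4,q5}} A135={{q1,q4},{q2,q4},{q4,q5},{q1,q4,q5},{q2,q3,q4},{q3,q4,q5}} A145={{q2,q4},{q2,q3,q4},{q3,q4,q5}} A234={{q1,q2},{q2,q4},{q2,q3,q4}} A235={{q1,q2},{q2,q4},{q2,q3,q4}} A245={{q2},{q1,q2},{q2,q3},{q2,q4},{q2,q5},{q2,q3,q4}} A345={{q1,q2},{q2,q4},{q2,q3,q4},{q3,q4,q5}}
  A1234={{q2,q4},{q2,q3,q4}} A1235={{q2,q4},{q2,q3,q4}} A1245={{q2,q4},{q2,q3,q4}} A1345={{q2,q4},{q2,q3,q4},{q3,q4,q5}} A2345={{q1,q2},{q2,q4},{q2,q3,q4}}
  A12345={{q2,q4},{q2,q3,q4}}
components per intersection:
  A1: {{q4},{q1,q4},{q2,q4},{q3,q4},{q4,q5},{q1,q4,q5},{q2,q3,q4},{q3,q4,q5}}
  A2: {{q2},{q1,q2},{q2,q3},{q2,q4},{q2,q5},{q2,q3,q4}}
  A3: {{q1},{q4},{q1,q2},{q1,q4},{q1,q5},{q2,q4},{q3,q4},{q4,q5},{q1,q4,q5},{q2,q3,q4},{q3,q4,q5}}
  A4: {{q2},{q3},{q1,q2},{q2,q3},{q2,q4},{q2,q5},{q3,q4},{q3,q5},{q2,q3,q4},{q3,q4,q5}}
  A5: {{q1},{q2},{q5},{q1,q2},{q1,q4},{q1,q5},{q2,q3},{q2,q4},{q2,q5},{q3,q5},{q4,q5},{q1,q4,q5},{q2,q3,q4},{q3,q4,q5}}
  A12: {{q2,q4},{q2,q3,q4}}
  A13: {{q4},{q1,q4},{q2,q4},{q3,q4},{q4,q5},{q1,q4,q5},{q2,q3,q4},{q3,q4,q5}}
  A14: {{q2,q4},{q3,q4},{q2,q3,q4},{q3,q4,q5}}
  A15: {{q1,q4},{q4,q5},{q1,q4,q5},{q3,q4,q5}} {{q2,q4},{q2,q3,q4}}
  A23: {{q1,q2}} {{q2,q4},{q2,q3,q4}}
  A24: {{q2},{q1,q2},{q2,q3},{q2,q4},{q2,q5},{q2,q3,q4}}
  A25: {{q2},{q1,q2},{q2,q3},{q2,q4},{q2,q5},{q2,q3,q4}}
  A34: {{q1,q2}} {{q2,q4},{q3,q4},{q2,q3,q4},{q3,q4,q5}}
  A35: {{q1},{q1,q2},{q1,q4},{q1,q5},{q4,q5},{q1,q4,q5},{q3,q4,q5}} {{q2,q4},{q2,q3,q4}}
  A45: {{q2},{q1,q2},{q2,q3},{q2,q4},{q2,q5},{q2,q3,q4}} {{q3,q5},{q3,q4,q5}}
  A123: {{q2,q4},{q2,q3,q4}}
  A124: {{q2,q4},{q2,q3,q4}}
  A125: {{q2,q4},{q2,q3,q4}}
  A134: {{q2,q4},{q3,q4},{q2,q3,q4},{q3,q4,q5}}
  A135: {{q1,q4},{q4,q5},{q1,q4,q5},{q3,q4,q5}} {{q2,q4},{q2,q3,q4}}
  A145: {{q2,q4},{q2,q3,q4}} {{q3,q4,q5}}
  A234: {{q1,q2}} {{q2,q4},{q2,q3,q4}}
  A235: {{q1,q2}} {{q2,q4},{q2,q3,q4}}
  A245: {{q2},{q1,q2},{q2,q3},{q2,q4},{q2,q5},{q2,q3,q4}}
  A345: {{q1,q2}} {{q2,q4},{q2,q3,q4}} {{q3,q4,q5}}
  A1234: {{q2,q4},{q2,q3,q4}}
  A1235: {{q2,q4},{q2,q3,q4}}
  A1245: {{q2,q4},{q2,q3,q4}}
  A1345: {{q2,q4},{q2,q3,q4}} {{q3,q4,q5}}
  A2345: {{q1,q2}} {{q2,q4},{q2,q3,q4}}
  A12345: {{q2,q4},{q2,q3,q4}}
C dims 5,15,16,7; δ0: rk 4, SNF 1^4; δ1: rk 10, SNF 1^10; δ2: rk 6, SNF 1^6
Ȟ^0: (5−4)−0=1 ⇒ Z
Ȟ^1: (15−10)−4=1 ⇒ Z
Ȟ^2: (16−6)−10=0 ⇒ 0


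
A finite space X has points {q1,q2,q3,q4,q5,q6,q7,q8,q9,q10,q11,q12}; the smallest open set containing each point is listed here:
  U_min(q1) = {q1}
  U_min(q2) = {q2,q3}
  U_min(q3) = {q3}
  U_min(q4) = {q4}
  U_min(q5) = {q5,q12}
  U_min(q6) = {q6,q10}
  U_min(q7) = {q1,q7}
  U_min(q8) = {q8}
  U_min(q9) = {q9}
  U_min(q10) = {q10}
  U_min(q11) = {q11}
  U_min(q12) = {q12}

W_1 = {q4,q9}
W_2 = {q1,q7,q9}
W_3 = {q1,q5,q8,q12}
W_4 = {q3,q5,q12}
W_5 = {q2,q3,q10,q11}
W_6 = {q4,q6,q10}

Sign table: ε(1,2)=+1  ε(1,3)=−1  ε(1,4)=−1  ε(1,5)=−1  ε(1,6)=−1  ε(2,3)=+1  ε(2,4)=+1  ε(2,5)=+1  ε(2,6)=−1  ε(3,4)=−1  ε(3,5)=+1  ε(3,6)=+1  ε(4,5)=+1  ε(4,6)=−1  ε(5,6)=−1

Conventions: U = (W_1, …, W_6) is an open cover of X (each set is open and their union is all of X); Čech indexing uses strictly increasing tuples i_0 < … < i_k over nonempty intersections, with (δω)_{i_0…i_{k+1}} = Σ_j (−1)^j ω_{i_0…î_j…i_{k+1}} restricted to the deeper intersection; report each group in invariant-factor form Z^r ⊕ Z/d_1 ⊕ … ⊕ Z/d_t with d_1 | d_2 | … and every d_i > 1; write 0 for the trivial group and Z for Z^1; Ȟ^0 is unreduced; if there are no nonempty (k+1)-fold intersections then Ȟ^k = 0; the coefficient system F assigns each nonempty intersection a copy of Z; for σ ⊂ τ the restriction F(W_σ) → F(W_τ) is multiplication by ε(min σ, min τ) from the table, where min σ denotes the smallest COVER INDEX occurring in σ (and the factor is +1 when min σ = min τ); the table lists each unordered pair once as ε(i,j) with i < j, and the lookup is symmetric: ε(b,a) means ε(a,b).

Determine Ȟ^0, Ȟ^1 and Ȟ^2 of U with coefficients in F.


Ȟ^0(U;F) ≅ 0; Ȟ^1(U;F) ≅ Z/2; Ȟ^2(U;F) ≅ 0

nerve simplices:
  W12={q9} W16={q4} W23={q1} W34={q5,q12} W45={q3} W56={q10}
C dims 6,6; δ0: rk 6, SNF 1^5·2
degree 0: 6−6−0 = 0 → Ȟ^0 ≅ 0
degree 1: 6−0−6 = 0 plus torsion [2] → Ȟ^1 ≅ Z/2
degree 2: 0−0−0 = 0 → Ȟ^2 ≅ 0


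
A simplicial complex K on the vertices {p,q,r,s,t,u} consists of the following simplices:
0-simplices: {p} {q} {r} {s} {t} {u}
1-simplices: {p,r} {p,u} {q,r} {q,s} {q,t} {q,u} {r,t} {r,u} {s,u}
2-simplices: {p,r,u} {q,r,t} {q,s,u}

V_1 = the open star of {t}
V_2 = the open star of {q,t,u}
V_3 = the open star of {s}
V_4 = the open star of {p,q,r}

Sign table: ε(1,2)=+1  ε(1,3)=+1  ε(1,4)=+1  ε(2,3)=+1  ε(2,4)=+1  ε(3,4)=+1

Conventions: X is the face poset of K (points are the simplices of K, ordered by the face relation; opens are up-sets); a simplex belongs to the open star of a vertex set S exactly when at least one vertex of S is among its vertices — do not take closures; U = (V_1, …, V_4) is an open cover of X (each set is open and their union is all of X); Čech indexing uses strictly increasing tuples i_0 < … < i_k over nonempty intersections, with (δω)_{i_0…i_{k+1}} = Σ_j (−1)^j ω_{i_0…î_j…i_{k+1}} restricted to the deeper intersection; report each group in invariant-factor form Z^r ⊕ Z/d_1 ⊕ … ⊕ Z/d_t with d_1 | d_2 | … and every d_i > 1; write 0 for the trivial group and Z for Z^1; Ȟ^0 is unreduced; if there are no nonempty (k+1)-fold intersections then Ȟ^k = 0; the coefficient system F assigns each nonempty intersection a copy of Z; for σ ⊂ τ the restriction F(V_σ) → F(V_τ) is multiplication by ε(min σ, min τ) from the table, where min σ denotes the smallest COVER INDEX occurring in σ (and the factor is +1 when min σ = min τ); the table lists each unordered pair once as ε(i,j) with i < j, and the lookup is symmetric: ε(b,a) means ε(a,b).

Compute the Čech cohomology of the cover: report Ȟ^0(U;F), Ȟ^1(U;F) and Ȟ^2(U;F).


cover nerve:
  V1={{t},{q,t},{r,t},{q,r,t}} V2={{q},{t},{u},{p,u},{q,r},{q,s},{q,t},{q,u},{r,t},{r,u},{s,u},{p,r,u},{q,r,t},{q,s,u}} V3={{s},{q,s},{s,u},{q,s,u}} V4={{p},{q},{r},{p,r},{p,u},{q,r},{q,s},{q,t},{q,u},{r,t},{r,u},{p,r,u},{q,r,t},{q,s,u}}
  V12={{t},{q,t},{r,t},{q,r,t}} V14={{q,t},{r,t},{q,r,t}} V23={{q,s},{s,u},{q,s,u}} V24={{q},{p,u},{q,r},{q,s},{q,t},{q,u},{r,t},{r,u},{p,r,u},{q,r,t},{q,s,u}} V34={{q,s},{q,s,u}}
  V124={{q,t},{r,t},{q,r,t}} V234={{q,s},{q,s,u}}
C dims 4,5,2; δ0: rk 3, SNF 1^3; δ1: rk 2, SNF 1^2
Ȟ^0: (4−3)−0=1 ⇒ Z
Ȟ^1: (5−2)−3=0 ⇒ 0
Ȟ^2: (2−0)−2=0 ⇒ 0

Ȟ^0(U;F) ≅ Z; Ȟ^1(U;F) ≅ 0; Ȟ^2(U;F) ≅ 0
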